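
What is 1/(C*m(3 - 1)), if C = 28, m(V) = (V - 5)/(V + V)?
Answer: -1/21 ≈ -0.047619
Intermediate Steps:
m(V) = (-5 + V)/(2*V) (m(V) = (-5 + V)/((2*V)) = (-5 + V)*(1/(2*V)) = (-5 + V)/(2*V))
1/(C*m(3 - 1)) = 1/(28*((-5 + (3 - 1))/(2*(3 - 1)))) = 1/(28*((½)*(-5 + 2)/2)) = 1/(28*((½)*(½)*(-3))) = 1/(28*(-¾)) = 1/(-21) = -1/21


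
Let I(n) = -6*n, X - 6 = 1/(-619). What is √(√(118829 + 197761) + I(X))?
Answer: √(-13790082 + 383161*√316590)/619 ≈ 22.949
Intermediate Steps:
X = 3713/619 (X = 6 + 1/(-619) = 6 - 1/619 = 3713/619 ≈ 5.9984)
√(√(118829 + 197761) + I(X)) = √(√(118829 + 197761) - 6*3713/619) = √(√316590 - 22278/619) = √(-22278/619 + √316590)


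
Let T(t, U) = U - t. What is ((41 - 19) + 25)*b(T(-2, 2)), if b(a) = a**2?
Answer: 752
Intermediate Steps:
((41 - 19) + 25)*b(T(-2, 2)) = ((41 - 19) + 25)*(2 - 1*(-2))**2 = (22 + 25)*(2 + 2)**2 = 47*4**2 = 47*16 = 752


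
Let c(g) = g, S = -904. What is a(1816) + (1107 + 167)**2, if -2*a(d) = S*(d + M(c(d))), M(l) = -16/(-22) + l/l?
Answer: 26891576/11 ≈ 2.4447e+6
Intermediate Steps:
M(l) = 19/11 (M(l) = -16*(-1/22) + 1 = 8/11 + 1 = 19/11)
a(d) = 8588/11 + 452*d (a(d) = -(-452)*(d + 19/11) = -(-452)*(19/11 + d) = -(-17176/11 - 904*d)/2 = 8588/11 + 452*d)
a(1816) + (1107 + 167)**2 = (8588/11 + 452*1816) + (1107 + 167)**2 = (8588/11 + 820832) + 1274**2 = 9037740/11 + 1623076 = 26891576/11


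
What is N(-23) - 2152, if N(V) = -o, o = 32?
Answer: -2184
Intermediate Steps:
N(V) = -32 (N(V) = -1*32 = -32)
N(-23) - 2152 = -32 - 2152 = -2184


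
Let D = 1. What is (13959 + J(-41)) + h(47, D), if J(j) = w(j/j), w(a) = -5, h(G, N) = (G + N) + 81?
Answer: 14083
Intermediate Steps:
h(G, N) = 81 + G + N
J(j) = -5
(13959 + J(-41)) + h(47, D) = (13959 - 5) + (81 + 47 + 1) = 13954 + 129 = 14083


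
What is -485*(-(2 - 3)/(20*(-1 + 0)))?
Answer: 97/4 ≈ 24.250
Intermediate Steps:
-485*(-(2 - 3)/(20*(-1 + 0))) = -485/((-1/(-1)*5)*(-4)) = -485/((-1*(-1)*5)*(-4)) = -485/((1*5)*(-4)) = -485/(5*(-4)) = -485/(-20) = -485*(-1/20) = 97/4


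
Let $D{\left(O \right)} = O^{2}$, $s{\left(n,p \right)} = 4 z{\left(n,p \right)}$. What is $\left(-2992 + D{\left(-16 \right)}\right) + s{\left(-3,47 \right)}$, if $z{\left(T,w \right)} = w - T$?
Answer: $-2536$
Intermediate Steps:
$s{\left(n,p \right)} = - 4 n + 4 p$ ($s{\left(n,p \right)} = 4 \left(p - n\right) = - 4 n + 4 p$)
$\left(-2992 + D{\left(-16 \right)}\right) + s{\left(-3,47 \right)} = \left(-2992 + \left(-16\right)^{2}\right) + \left(\left(-4\right) \left(-3\right) + 4 \cdot 47\right) = \left(-2992 + 256\right) + \left(12 + 188\right) = -2736 + 200 = -2536$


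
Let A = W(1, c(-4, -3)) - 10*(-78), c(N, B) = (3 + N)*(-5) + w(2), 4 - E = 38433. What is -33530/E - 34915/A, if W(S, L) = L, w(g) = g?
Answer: -1315360425/30243623 ≈ -43.492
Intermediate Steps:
E = -38429 (E = 4 - 1*38433 = 4 - 38433 = -38429)
c(N, B) = -13 - 5*N (c(N, B) = (3 + N)*(-5) + 2 = (-15 - 5*N) + 2 = -13 - 5*N)
A = 787 (A = (-13 - 5*(-4)) - 10*(-78) = (-13 + 20) + 780 = 7 + 780 = 787)
-33530/E - 34915/A = -33530/(-38429) - 34915/787 = -33530*(-1/38429) - 34915*1/787 = 33530/38429 - 34915/787 = -1315360425/30243623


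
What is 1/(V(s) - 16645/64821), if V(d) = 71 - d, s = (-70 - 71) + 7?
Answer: 64821/13271660 ≈ 0.0048842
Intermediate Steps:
s = -134 (s = -141 + 7 = -134)
1/(V(s) - 16645/64821) = 1/((71 - 1*(-134)) - 16645/64821) = 1/((71 + 134) - 16645*1/64821) = 1/(205 - 16645/64821) = 1/(13271660/64821) = 64821/13271660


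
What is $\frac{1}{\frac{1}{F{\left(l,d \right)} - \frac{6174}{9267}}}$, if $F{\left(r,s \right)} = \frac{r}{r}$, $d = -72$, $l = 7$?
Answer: $\frac{1031}{3089} \approx 0.33377$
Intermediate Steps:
$F{\left(r,s \right)} = 1$
$\frac{1}{\frac{1}{F{\left(l,d \right)} - \frac{6174}{9267}}} = \frac{1}{\frac{1}{1 - \frac{6174}{9267}}} = \frac{1}{\frac{1}{1 - \frac{2058}{3089}}} = \frac{1}{\frac{1}{\frac{1031}{3089}}} = \frac{1}{\frac{3089}{1031}} = \frac{1031}{3089}$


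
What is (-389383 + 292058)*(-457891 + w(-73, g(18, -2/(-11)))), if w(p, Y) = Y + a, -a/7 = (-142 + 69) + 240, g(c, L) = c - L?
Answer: 491439083800/11 ≈ 4.4676e+10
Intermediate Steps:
a = -1169 (a = -7*((-142 + 69) + 240) = -7*(-73 + 240) = -7*167 = -1169)
w(p, Y) = -1169 + Y (w(p, Y) = Y - 1169 = -1169 + Y)
(-389383 + 292058)*(-457891 + w(-73, g(18, -2/(-11)))) = (-389383 + 292058)*(-457891 + (-1169 + (18 - (-2)/(-11)))) = -97325*(-457891 + (-1169 + (18 - (-2)*(-1)/11))) = -97325*(-457891 + (-1169 + (18 - 1*2/11))) = -97325*(-457891 + (-1169 + (18 - 2/11))) = -97325*(-457891 + (-1169 + 196/11)) = -97325*(-457891 - 12663/11) = -97325*(-5049464/11) = 491439083800/11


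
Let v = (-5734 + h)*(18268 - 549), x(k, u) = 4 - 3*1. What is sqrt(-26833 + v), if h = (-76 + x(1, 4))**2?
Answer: 2*I*sqrt(489551) ≈ 1399.4*I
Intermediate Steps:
x(k, u) = 1 (x(k, u) = 4 - 3 = 1)
h = 5625 (h = (-76 + 1)**2 = (-75)**2 = 5625)
v = -1931371 (v = (-5734 + 5625)*(18268 - 549) = -109*17719 = -1931371)
sqrt(-26833 + v) = sqrt(-26833 - 1931371) = sqrt(-1958204) = 2*I*sqrt(489551)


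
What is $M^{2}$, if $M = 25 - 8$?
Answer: $289$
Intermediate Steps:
$M = 17$ ($M = 25 - 8 = 17$)
$M^{2} = 17^{2} = 289$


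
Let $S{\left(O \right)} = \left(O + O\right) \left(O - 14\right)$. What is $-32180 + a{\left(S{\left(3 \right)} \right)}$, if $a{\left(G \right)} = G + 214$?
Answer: $-32032$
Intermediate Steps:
$S{\left(O \right)} = 2 O \left(-14 + O\right)$
$a{\left(G \right)} = 214 + G$
$-32180 + a{\left(S{\left(3 \right)} \right)} = -32180 + \left(214 + 2 \cdot 3 \left(-14 + 3\right)\right) = -32180 + \left(214 + 2 \cdot 3 \left(-11\right)\right) = -32180 + \left(214 - 66\right) = -32180 + 148 = -32032$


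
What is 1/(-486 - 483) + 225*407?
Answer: 88736174/969 ≈ 91575.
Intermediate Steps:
1/(-486 - 483) + 225*407 = 1/(-969) + 91575 = -1/969 + 91575 = 88736174/969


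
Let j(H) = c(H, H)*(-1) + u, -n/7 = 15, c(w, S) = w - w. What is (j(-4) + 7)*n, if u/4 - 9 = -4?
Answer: -2835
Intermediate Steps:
c(w, S) = 0
n = -105 (n = -7*15 = -105)
u = 20 (u = 36 + 4*(-4) = 36 - 16 = 20)
j(H) = 20 (j(H) = 0*(-1) + 20 = 0 + 20 = 20)
(j(-4) + 7)*n = (20 + 7)*(-105) = 27*(-105) = -2835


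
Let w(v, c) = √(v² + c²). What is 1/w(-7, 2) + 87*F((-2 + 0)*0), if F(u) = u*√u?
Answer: √53/53 ≈ 0.13736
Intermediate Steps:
w(v, c) = √(c² + v²)
F(u) = u^(3/2)
1/w(-7, 2) + 87*F((-2 + 0)*0) = 1/(√(2² + (-7)²)) + 87*((-2 + 0)*0)^(3/2) = 1/(√(4 + 49)) + 87*(-2*0)^(3/2) = 1/(√53) + 87*0^(3/2) = √53/53 + 87*0 = √53/53 + 0 = √53/53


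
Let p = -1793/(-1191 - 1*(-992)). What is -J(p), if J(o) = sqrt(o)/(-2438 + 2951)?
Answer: -sqrt(356807)/102087 ≈ -0.0058512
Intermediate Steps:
p = 1793/199 (p = -1793/(-1191 + 992) = -1793/(-199) = -1793*(-1/199) = 1793/199 ≈ 9.0101)
J(o) = sqrt(o)/513
-J(p) = -sqrt(1793/199)/513 = -sqrt(356807)/199/513 = -sqrt(356807)/102087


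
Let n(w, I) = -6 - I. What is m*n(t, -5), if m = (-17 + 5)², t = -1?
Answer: -144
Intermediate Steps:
m = 144 (m = (-12)² = 144)
m*n(t, -5) = 144*(-6 - 1*(-5)) = 144*(-6 + 5) = 144*(-1) = -144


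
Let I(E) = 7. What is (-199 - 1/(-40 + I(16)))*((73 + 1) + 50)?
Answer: -814184/33 ≈ -24672.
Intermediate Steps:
(-199 - 1/(-40 + I(16)))*((73 + 1) + 50) = (-199 - 1/(-40 + 7))*((73 + 1) + 50) = (-199 - 1/(-33))*(74 + 50) = (-199 - 1*(-1/33))*124 = (-199 + 1/33)*124 = -6566/33*124 = -814184/33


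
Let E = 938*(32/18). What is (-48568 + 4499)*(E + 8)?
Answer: -664560520/9 ≈ -7.3840e+7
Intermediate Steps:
E = 15008/9 (E = 938*(32*(1/18)) = 938*(16/9) = 15008/9 ≈ 1667.6)
(-48568 + 4499)*(E + 8) = (-48568 + 4499)*(15008/9 + 8) = -44069*15080/9 = -664560520/9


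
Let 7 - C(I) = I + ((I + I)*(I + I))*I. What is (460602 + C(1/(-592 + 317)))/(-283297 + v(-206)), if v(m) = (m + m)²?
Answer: -9579227872504/2361547546875 ≈ -4.0563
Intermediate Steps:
v(m) = 4*m² (v(m) = (2*m)² = 4*m²)
C(I) = 7 - I - 4*I³ (C(I) = 7 - (I + ((I + I)*(I + I))*I) = 7 - (I + ((2*I)*(2*I))*I) = 7 - (I + (4*I²)*I) = 7 - (I + 4*I³) = 7 + (-I - 4*I³) = 7 - I - 4*I³)
(460602 + C(1/(-592 + 317)))/(-283297 + v(-206)) = (460602 + (7 - 1/(-592 + 317) - 4/(-592 + 317)³))/(-283297 + 4*(-206)²) = (460602 + (7 - 1/(-275) - 4*(1/(-275))³))/(-283297 + 4*42436) = (460602 + (7 - 1*(-1/275) - 4*(-1/275)³))/(-283297 + 169744) = (460602 + (7 + 1/275 - 4*(-1/20796875)))/(-113553) = (460602 + (7 + 1/275 + 4/20796875))*(-1/113553) = (460602 + 145653754/20796875)*(-1/113553) = (9579227872504/20796875)*(-1/113553) = -9579227872504/2361547546875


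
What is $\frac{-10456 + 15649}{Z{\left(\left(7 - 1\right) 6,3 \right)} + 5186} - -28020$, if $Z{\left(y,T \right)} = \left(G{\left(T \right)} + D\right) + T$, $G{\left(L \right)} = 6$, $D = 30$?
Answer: $\frac{146409693}{5225} \approx 28021.0$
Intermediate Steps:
$Z{\left(y,T \right)} = 36 + T$ ($Z{\left(y,T \right)} = \left(6 + 30\right) + T = 36 + T$)
$\frac{-10456 + 15649}{Z{\left(\left(7 - 1\right) 6,3 \right)} + 5186} - -28020 = \frac{-10456 + 15649}{\left(36 + 3\right) + 5186} - -28020 = \frac{5193}{39 + 5186} + 28020 = \frac{5193}{5225} + 28020 = \frac{146409693}{5225}$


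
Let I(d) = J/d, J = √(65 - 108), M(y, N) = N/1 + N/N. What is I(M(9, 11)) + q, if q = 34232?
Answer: 34232 + I*√43/12 ≈ 34232.0 + 0.54645*I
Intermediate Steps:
M(y, N) = 1 + N (M(y, N) = N*1 + 1 = N + 1 = 1 + N)
J = I*√43 (J = √(-43) = I*√43 ≈ 6.5574*I)
I(d) = I*√43/d (I(d) = (I*√43)/d = I*√43/d)
I(M(9, 11)) + q = I*√43/(1 + 11) + 34232 = I*√43/12 + 34232 = 34232 + I*√43/12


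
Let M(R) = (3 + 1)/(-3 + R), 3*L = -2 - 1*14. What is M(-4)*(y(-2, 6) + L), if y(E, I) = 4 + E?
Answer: 40/21 ≈ 1.9048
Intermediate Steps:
L = -16/3 (L = (-2 - 1*14)/3 = (-2 - 14)/3 = (⅓)*(-16) = -16/3 ≈ -5.3333)
M(R) = 4/(-3 + R)
M(-4)*(y(-2, 6) + L) = (4/(-3 - 4))*((4 - 2) - 16/3) = (4/(-7))*(2 - 16/3) = (4*(-⅐))*(-10/3) = -4/7*(-10/3) = 40/21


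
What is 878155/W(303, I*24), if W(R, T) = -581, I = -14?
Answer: -878155/581 ≈ -1511.5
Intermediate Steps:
878155/W(303, I*24) = 878155/(-581) = 878155*(-1/581) = -878155/581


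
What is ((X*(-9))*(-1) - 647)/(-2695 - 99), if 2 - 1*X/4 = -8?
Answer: 287/2794 ≈ 0.10272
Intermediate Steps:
X = 40 (X = 8 - 4*(-8) = 8 + 32 = 40)
((X*(-9))*(-1) - 647)/(-2695 - 99) = ((40*(-9))*(-1) - 647)/(-2695 - 99) = (-360*(-1) - 647)/(-2794) = (360 - 647)*(-1/2794) = -287*(-1/2794) = 287/2794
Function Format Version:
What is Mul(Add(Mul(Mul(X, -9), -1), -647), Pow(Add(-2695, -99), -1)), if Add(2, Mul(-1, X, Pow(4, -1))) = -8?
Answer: Rational(287, 2794) ≈ 0.10272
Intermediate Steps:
X = 40 (X = Add(8, Mul(-4, -8)) = Add(8, 32) = 40)
Mul(Add(Mul(Mul(X, -9), -1), -647), Pow(Add(-2695, -99), -1)) = Mul(Add(Mul(Mul(40, -9), -1), -647), Pow(Add(-2695, -99), -1)) = Mul(Add(Mul(-360, -1), -647), Pow(-2794, -1)) = Mul(Add(360, -647), Rational(-1, 2794)) = Mul(-287, Rational(-1, 2794)) = Rational(287, 2794)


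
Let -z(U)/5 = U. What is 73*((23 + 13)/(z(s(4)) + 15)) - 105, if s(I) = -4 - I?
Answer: -3147/55 ≈ -57.218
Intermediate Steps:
z(U) = -5*U
73*((23 + 13)/(z(s(4)) + 15)) - 105 = 73*((23 + 13)/(-5*(-4 - 1*4) + 15)) - 105 = 73*(36/(-5*(-4 - 4) + 15)) - 105 = 73*(36/(-5*(-8) + 15)) - 105 = 73*(36/(40 + 15)) - 105 = 73*(36/55) - 105 = 2628/55 - 105 = -3147/55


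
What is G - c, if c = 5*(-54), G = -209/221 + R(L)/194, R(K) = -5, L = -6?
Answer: 11534329/42874 ≈ 269.03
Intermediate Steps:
G = -41651/42874 (G = -209/221 - 5/194 = -41651/42874 ≈ -0.97147)
c = -270
G - c = -41651/42874 - 1*(-270) = -41651/42874 + 270 = 11534329/42874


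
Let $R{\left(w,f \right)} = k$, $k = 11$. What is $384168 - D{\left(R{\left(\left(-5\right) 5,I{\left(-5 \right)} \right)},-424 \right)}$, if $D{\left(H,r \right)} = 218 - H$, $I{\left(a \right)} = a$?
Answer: $383961$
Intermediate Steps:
$R{\left(w,f \right)} = 11$
$384168 - D{\left(R{\left(\left(-5\right) 5,I{\left(-5 \right)} \right)},-424 \right)} = 384168 - \left(218 - 11\right) = 384168 - 207 = 383961$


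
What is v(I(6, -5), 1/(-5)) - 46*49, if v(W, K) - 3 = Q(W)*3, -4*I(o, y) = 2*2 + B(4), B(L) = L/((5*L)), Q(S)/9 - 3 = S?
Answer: -43967/20 ≈ -2198.4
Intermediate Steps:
Q(S) = 27 + 9*S
B(L) = ⅕ (B(L) = L*(1/(5*L)) = ⅕)
I(o, y) = -21/20 (I(o, y) = -(2*2 + ⅕)/4 = -(4 + ⅕)/4 = -¼*21/5 = -21/20)
v(W, K) = 84 + 27*W (v(W, K) = 3 + (27 + 9*W)*3 = 3 + (81 + 27*W) = 84 + 27*W)
v(I(6, -5), 1/(-5)) - 46*49 = (84 + 27*(-21/20)) - 46*49 = (84 - 567/20) - 2254 = 1113/20 - 2254 = -43967/20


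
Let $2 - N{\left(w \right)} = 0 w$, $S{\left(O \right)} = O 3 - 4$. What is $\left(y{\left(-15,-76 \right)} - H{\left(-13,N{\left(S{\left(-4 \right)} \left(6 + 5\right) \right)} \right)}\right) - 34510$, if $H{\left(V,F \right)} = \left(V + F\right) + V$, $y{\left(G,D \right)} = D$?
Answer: $-34562$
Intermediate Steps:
$S{\left(O \right)} = -4 + 3 O$ ($S{\left(O \right)} = 3 O - 4 = -4 + 3 O$)
$N{\left(w \right)} = 2$ ($N{\left(w \right)} = 2 - 0 w = 2 - 0 = 2 + 0 = 2$)
$H{\left(V,F \right)} = F + 2 V$ ($H{\left(V,F \right)} = \left(F + V\right) + V = F + 2 V$)
$\left(y{\left(-15,-76 \right)} - H{\left(-13,N{\left(S{\left(-4 \right)} \left(6 + 5\right) \right)} \right)}\right) - 34510 = \left(-76 - \left(2 + 2 \left(-13\right)\right)\right) - 34510 = \left(-76 - \left(2 - 26\right)\right) - 34510 = \left(-76 - -24\right) - 34510 = \left(-76 + 24\right) - 34510 = -52 - 34510 = -34562$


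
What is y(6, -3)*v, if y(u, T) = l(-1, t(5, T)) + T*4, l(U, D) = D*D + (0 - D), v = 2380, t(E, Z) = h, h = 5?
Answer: 19040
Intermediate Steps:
t(E, Z) = 5
l(U, D) = D² - D
y(u, T) = 20 + 4*T (y(u, T) = 5*(-1 + 5) + T*4 = 5*4 + 4*T = 20 + 4*T)
y(6, -3)*v = (20 + 4*(-3))*2380 = (20 - 12)*2380 = 8*2380 = 19040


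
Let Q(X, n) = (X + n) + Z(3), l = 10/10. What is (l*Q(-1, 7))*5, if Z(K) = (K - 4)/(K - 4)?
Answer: 35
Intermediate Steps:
Z(K) = 1 (Z(K) = (-4 + K)/(-4 + K) = 1)
l = 1 (l = 10*(⅒) = 1)
Q(X, n) = 1 + X + n (Q(X, n) = (X + n) + 1 = 1 + X + n)
(l*Q(-1, 7))*5 = (1*(1 - 1 + 7))*5 = (1*7)*5 = 7*5 = 35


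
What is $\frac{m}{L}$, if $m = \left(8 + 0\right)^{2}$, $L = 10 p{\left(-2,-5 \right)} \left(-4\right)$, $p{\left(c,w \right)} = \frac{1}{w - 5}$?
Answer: $16$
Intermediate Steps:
$p{\left(c,w \right)} = \frac{1}{-5 + w}$
$L = 4$ ($L = \frac{10}{-5 - 5} \left(-4\right) = \frac{10}{-10} \left(-4\right) = 10 \left(- \frac{1}{10}\right) \left(-4\right) = \left(-1\right) \left(-4\right) = 4$)
$m = 64$ ($m = 8^{2} = 64$)
$\frac{m}{L} = \frac{64}{4} = 64 \cdot \frac{1}{4} = 16$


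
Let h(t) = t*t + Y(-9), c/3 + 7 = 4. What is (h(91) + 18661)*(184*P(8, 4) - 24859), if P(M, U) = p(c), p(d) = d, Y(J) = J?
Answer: -714128495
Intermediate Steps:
c = -9 (c = -21 + 3*4 = -21 + 12 = -9)
h(t) = -9 + t² (h(t) = t*t - 9 = t² - 9 = -9 + t²)
P(M, U) = -9
(h(91) + 18661)*(184*P(8, 4) - 24859) = ((-9 + 91²) + 18661)*(184*(-9) - 24859) = ((-9 + 8281) + 18661)*(-1656 - 24859) = (8272 + 18661)*(-26515) = 26933*(-26515) = -714128495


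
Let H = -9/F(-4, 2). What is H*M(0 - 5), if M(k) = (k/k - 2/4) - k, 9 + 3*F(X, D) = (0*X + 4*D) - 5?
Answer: 99/4 ≈ 24.750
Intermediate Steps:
F(X, D) = -14/3 + 4*D/3 (F(X, D) = -3 + ((0*X + 4*D) - 5)/3 = -3 + ((0 + 4*D) - 5)/3 = -3 + (4*D - 5)/3 = -3 + (-5 + 4*D)/3 = -3 + (-5/3 + 4*D/3) = -14/3 + 4*D/3)
H = 9/2 (H = -9/(-14/3 + (4/3)*2) = -9/(-14/3 + 8/3) = -9/(-2) = -9*(-½) = 9/2 ≈ 4.5000)
M(k) = ½ - k (M(k) = (1 - 2*¼) - k = (1 - ½) - k = ½ - k)
H*M(0 - 5) = 9*(½ - (0 - 5))/2 = 9*(½ - 1*(-5))/2 = 9*(½ + 5)/2 = (9/2)*(11/2) = 99/4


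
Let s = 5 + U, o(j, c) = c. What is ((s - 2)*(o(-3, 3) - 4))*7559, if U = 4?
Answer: -52913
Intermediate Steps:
s = 9 (s = 5 + 4 = 9)
((s - 2)*(o(-3, 3) - 4))*7559 = ((9 - 2)*(3 - 4))*7559 = (7*(-1))*7559 = -7*7559 = -52913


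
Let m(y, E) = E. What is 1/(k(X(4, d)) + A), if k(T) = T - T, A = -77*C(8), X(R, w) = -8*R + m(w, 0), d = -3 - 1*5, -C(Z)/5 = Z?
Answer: 1/3080 ≈ 0.00032468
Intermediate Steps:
C(Z) = -5*Z
d = -8 (d = -3 - 5 = -8)
X(R, w) = -8*R (X(R, w) = -8*R + 0 = -8*R)
A = 3080 (A = -(-385)*8 = -77*(-40) = 3080)
k(T) = 0
1/(k(X(4, d)) + A) = 1/(0 + 3080) = 1/3080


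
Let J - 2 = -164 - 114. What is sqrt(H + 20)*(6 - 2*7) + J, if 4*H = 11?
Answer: -276 - 4*sqrt(91) ≈ -314.16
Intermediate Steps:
H = 11/4 (H = (1/4)*11 = 11/4 ≈ 2.7500)
J = -276 (J = 2 + (-164 - 114) = 2 - 278 = -276)
sqrt(H + 20)*(6 - 2*7) + J = sqrt(11/4 + 20)*(6 - 2*7) - 276 = sqrt(91/4)*(6 - 14) - 276 = (sqrt(91)/2)*(-8) - 276 = -4*sqrt(91) - 276 = -276 - 4*sqrt(91)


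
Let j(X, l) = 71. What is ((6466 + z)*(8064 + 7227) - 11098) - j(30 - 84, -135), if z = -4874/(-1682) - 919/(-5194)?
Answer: 432042981499485/4368154 ≈ 9.8907e+7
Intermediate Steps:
z = 13430657/4368154 (z = -4874*(-1/1682) - 919*(-1/5194) = 2437/841 + 919/5194 = 13430657/4368154 ≈ 3.0747)
((6466 + z)*(8064 + 7227) - 11098) - j(30 - 84, -135) = ((6466 + 13430657/4368154)*(8064 + 7227) - 11098) - 1*71 = ((28257914421/4368154)*15291 - 11098) - 71 = (432091769411511/4368154 - 11098) - 71 = 432043291638419/4368154 - 71 = 432042981499485/4368154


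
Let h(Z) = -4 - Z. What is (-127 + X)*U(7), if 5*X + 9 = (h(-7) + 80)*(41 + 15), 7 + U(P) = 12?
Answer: 4004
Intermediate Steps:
U(P) = 5 (U(P) = -7 + 12 = 5)
X = 4639/5 (X = -9/5 + (((-4 - 1*(-7)) + 80)*(41 + 15))/5 = -9/5 + (((-4 + 7) + 80)*56)/5 = -9/5 + ((3 + 80)*56)/5 = -9/5 + (83*56)/5 = -9/5 + (1/5)*4648 = -9/5 + 4648/5 = 4639/5 ≈ 927.80)
(-127 + X)*U(7) = (-127 + 4639/5)*5 = (4004/5)*5 = 4004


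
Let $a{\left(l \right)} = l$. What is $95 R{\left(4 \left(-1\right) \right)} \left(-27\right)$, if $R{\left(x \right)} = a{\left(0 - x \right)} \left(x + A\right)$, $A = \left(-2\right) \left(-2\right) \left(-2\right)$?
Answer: $123120$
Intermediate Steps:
$A = -8$ ($A = 4 \left(-2\right) = -8$)
$R{\left(x \right)} = - x \left(-8 + x\right)$ ($R{\left(x \right)} = \left(0 - x\right) \left(x - 8\right) = - x \left(-8 + x\right)$)
$95 R{\left(4 \left(-1\right) \right)} \left(-27\right) = 95 \cdot 4 \left(-1\right) \left(8 - 4 \left(-1\right)\right) \left(-27\right) = 95 \left(- 4 \left(8 - -4\right)\right) \left(-27\right) = 95 \left(- 4 \left(8 + 4\right)\right) \left(-27\right) = 95 \left(\left(-4\right) 12\right) \left(-27\right) = 95 \left(-48\right) \left(-27\right) = \left(-4560\right) \left(-27\right) = 123120$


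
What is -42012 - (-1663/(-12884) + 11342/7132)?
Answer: -965146387775/22972172 ≈ -42014.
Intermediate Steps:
-42012 - (-1663/(-12884) + 11342/7132) = -42012 - (-1663*(-1/12884) + 11342*(1/7132)) = -42012 - (1663/12884 + 5671/3566) = -42012 - 1*39497711/22972172 = -42012 - 39497711/22972172 = -965146387775/22972172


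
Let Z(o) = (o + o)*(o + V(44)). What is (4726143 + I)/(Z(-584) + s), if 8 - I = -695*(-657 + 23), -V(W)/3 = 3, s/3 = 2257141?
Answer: 4285521/7464047 ≈ 0.57415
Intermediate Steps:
s = 6771423 (s = 3*2257141 = 6771423)
V(W) = -9 (V(W) = -3*3 = -9)
Z(o) = 2*o*(-9 + o) (Z(o) = (o + o)*(o - 9) = (2*o)*(-9 + o) = 2*o*(-9 + o))
I = -440622 (I = 8 - (-695)*(-657 + 23) = 8 - (-695)*(-634) = 8 - 1*440630 = 8 - 440630 = -440622)
(4726143 + I)/(Z(-584) + s) = (4726143 - 440622)/(2*(-584)*(-9 - 584) + 6771423) = 4285521/(2*(-584)*(-593) + 6771423) = 4285521/(692624 + 6771423) = 4285521/7464047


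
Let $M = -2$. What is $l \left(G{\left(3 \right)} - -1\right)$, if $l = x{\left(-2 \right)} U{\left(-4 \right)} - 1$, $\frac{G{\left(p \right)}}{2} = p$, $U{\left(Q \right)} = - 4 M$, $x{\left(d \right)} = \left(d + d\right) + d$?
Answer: $-343$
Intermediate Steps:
$x{\left(d \right)} = 3 d$ ($x{\left(d \right)} = 2 d + d = 3 d$)
$U{\left(Q \right)} = 8$ ($U{\left(Q \right)} = \left(-4\right) \left(-2\right) = 8$)
$G{\left(p \right)} = 2 p$
$l = -49$ ($l = 3 \left(-2\right) 8 - 1 = \left(-6\right) 8 - 1 = -48 - 1 = -49$)
$l \left(G{\left(3 \right)} - -1\right) = - 49 \left(2 \cdot 3 - -1\right) = - 49 \left(6 + 1\right) = \left(-49\right) 7 = -343$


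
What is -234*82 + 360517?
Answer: 341329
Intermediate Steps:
-234*82 + 360517 = -19188 + 360517 = 341329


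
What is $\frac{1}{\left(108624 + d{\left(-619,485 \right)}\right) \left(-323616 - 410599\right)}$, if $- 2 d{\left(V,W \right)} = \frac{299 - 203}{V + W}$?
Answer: $- \frac{67}{5343493421880} \approx -1.2539 \cdot 10^{-11}$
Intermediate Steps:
$d{\left(V,W \right)} = - \frac{48}{V + W}$ ($d{\left(V,W \right)} = - \frac{\left(299 - 203\right) \frac{1}{V + W}}{2} = - \frac{96 \frac{1}{V + W}}{2} = - \frac{48}{V + W}$)
$\frac{1}{\left(108624 + d{\left(-619,485 \right)}\right) \left(-323616 - 410599\right)} = \frac{1}{\left(108624 - \frac{48}{-619 + 485}\right) \left(-323616 - 410599\right)} = \frac{1}{\left(108624 - \frac{48}{-134}\right) \left(-734215\right)} = \frac{1}{\left(108624 - - \frac{24}{67}\right) \left(-734215\right)} = \frac{1}{\left(108624 + \frac{24}{67}\right) \left(-734215\right)} = \frac{1}{\frac{7277832}{67} \left(-734215\right)} = \frac{1}{- \frac{5343493421880}{67}} = - \frac{67}{5343493421880}$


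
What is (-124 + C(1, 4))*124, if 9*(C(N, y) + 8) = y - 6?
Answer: -147560/9 ≈ -16396.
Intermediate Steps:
C(N, y) = -26/3 + y/9 (C(N, y) = -8 + (y - 6)/9 = -8 + (-6 + y)/9 = -8 + (-2/3 + y/9) = -26/3 + y/9)
(-124 + C(1, 4))*124 = (-124 + (-26/3 + (1/9)*4))*124 = (-124 + (-26/3 + 4/9))*124 = (-124 - 74/9)*124 = -1190/9*124 = -147560/9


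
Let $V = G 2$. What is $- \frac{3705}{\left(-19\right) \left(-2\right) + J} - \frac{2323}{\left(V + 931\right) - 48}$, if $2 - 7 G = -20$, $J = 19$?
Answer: $- \frac{420886}{6225} \approx -67.612$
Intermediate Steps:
$G = \frac{22}{7}$ ($G = \frac{2}{7} - - \frac{20}{7} = \frac{2}{7} + \frac{20}{7} = \frac{22}{7} \approx 3.1429$)
$V = \frac{44}{7}$ ($V = \frac{22}{7} \cdot 2 = \frac{44}{7} \approx 6.2857$)
$- \frac{3705}{\left(-19\right) \left(-2\right) + J} - \frac{2323}{\left(V + 931\right) - 48} = - \frac{3705}{\left(-19\right) \left(-2\right) + 19} - \frac{2323}{\left(\frac{44}{7} + 931\right) - 48} = - \frac{3705}{38 + 19} - \frac{2323}{\frac{6561}{7} - 48} = - \frac{3705}{57} - \frac{2323}{\frac{6225}{7}} = \left(-3705\right) \frac{1}{57} - \frac{16261}{6225} = -65 - \frac{16261}{6225} = - \frac{420886}{6225}$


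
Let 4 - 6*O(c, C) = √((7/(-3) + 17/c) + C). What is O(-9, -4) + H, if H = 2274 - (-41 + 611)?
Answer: 5114/3 - I*√74/18 ≈ 1704.7 - 0.47791*I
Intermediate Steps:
O(c, C) = ⅔ - √(-7/3 + C + 17/c)/6 (O(c, C) = ⅔ - √((7/(-3) + 17/c) + C)/6 = ⅔ - √((7*(-⅓) + 17/c) + C)/6 = ⅔ - √((-7/3 + 17/c) + C)/6 = ⅔ - √(-7/3 + C + 17/c)/6)
H = 1704 (H = 2274 - 1*570 = 2274 - 570 = 1704)
O(-9, -4) + H = (⅔ - √3*√((51 - 9*(-7 + 3*(-4)))/(-9))/18) + 1704 = (⅔ - √3*√(-(51 - 9*(-7 - 12))/9)/18) + 1704 = (⅔ - √3*√(-(51 - 9*(-19))/9)/18) + 1704 = (⅔ - √3*√(-(51 + 171)/9)/18) + 1704 = (⅔ - √3*√(-⅑*222)/18) + 1704 = (⅔ - √3*√(-74/3)/18) + 1704 = (⅔ - √3*I*√222/3/18) + 1704 = (⅔ - I*√74/18) + 1704 = 5114/3 - I*√74/18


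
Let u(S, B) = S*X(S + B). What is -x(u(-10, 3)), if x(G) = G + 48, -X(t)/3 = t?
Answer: 162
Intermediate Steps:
X(t) = -3*t
u(S, B) = S*(-3*B - 3*S) (u(S, B) = S*(-3*(S + B)) = S*(-3*(B + S)) = S*(-3*B - 3*S))
x(G) = 48 + G
-x(u(-10, 3)) = -(48 + 3*(-10)*(-1*3 - 1*(-10))) = -(48 + 3*(-10)*(-3 + 10)) = -(48 + 3*(-10)*7) = -(48 - 210) = -1*(-162) = 162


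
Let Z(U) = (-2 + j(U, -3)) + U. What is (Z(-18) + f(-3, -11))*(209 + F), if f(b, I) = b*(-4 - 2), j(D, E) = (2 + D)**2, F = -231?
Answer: -5588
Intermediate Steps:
f(b, I) = -6*b (f(b, I) = b*(-6) = -6*b)
Z(U) = -2 + U + (2 + U)**2 (Z(U) = (-2 + (2 + U)**2) + U = -2 + U + (2 + U)**2)
(Z(-18) + f(-3, -11))*(209 + F) = ((-2 - 18 + (2 - 18)**2) - 6*(-3))*(209 - 231) = ((-2 - 18 + (-16)**2) + 18)*(-22) = ((-2 - 18 + 256) + 18)*(-22) = (236 + 18)*(-22) = 254*(-22) = -5588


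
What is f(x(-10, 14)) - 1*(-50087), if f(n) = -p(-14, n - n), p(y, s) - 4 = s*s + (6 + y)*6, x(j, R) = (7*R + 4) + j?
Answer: 50131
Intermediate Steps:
x(j, R) = 4 + j + 7*R (x(j, R) = (4 + 7*R) + j = 4 + j + 7*R)
p(y, s) = 40 + s² + 6*y (p(y, s) = 4 + (s*s + (6 + y)*6) = 4 + (s² + (36 + 6*y)) = 4 + (36 + s² + 6*y) = 40 + s² + 6*y)
f(n) = 44 (f(n) = -(40 + (n - n)² + 6*(-14)) = -(40 + 0² - 84) = -(40 + 0 - 84) = -1*(-44) = 44)
f(x(-10, 14)) - 1*(-50087) = 44 - 1*(-50087) = 44 + 50087 = 50131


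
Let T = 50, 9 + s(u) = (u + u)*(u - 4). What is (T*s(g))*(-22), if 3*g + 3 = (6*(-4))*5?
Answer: -4049100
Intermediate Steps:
g = -41 (g = -1 + ((6*(-4))*5)/3 = -1 + (-24*5)/3 = -1 + (⅓)*(-120) = -1 - 40 = -41)
s(u) = -9 + 2*u*(-4 + u) (s(u) = -9 + (u + u)*(u - 4) = -9 + (2*u)*(-4 + u) = -9 + 2*u*(-4 + u))
(T*s(g))*(-22) = (50*(-9 - 8*(-41) + 2*(-41)²))*(-22) = (50*(-9 + 328 + 2*1681))*(-22) = (50*(-9 + 328 + 3362))*(-22) = (50*3681)*(-22) = 184050*(-22) = -4049100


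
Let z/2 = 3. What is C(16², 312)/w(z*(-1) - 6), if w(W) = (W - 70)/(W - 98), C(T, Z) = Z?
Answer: 17160/41 ≈ 418.54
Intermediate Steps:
z = 6 (z = 2*3 = 6)
w(W) = (-70 + W)/(-98 + W)
C(16², 312)/w(z*(-1) - 6) = 312/(((-70 + (6*(-1) - 6))/(-98 + (6*(-1) - 6)))) = 312/(((-70 + (-6 - 6))/(-98 + (-6 - 6)))) = 312/(((-70 - 12)/(-98 - 12))) = 312/((-82/(-110))) = 312/((-1/110*(-82))) = 312/(41/55) = 312*(55/41) = 17160/41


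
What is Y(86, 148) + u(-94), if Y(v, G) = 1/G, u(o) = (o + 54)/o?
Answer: 3007/6956 ≈ 0.43229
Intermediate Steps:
u(o) = (54 + o)/o
Y(86, 148) + u(-94) = 1/148 + (54 - 94)/(-94) = 1/148 - 1/94*(-40) = 1/148 + 20/47 = 3007/6956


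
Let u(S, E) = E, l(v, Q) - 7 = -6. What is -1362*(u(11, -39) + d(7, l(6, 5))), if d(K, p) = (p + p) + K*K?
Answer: -16344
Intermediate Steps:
l(v, Q) = 1 (l(v, Q) = 7 - 6 = 1)
d(K, p) = K² + 2*p (d(K, p) = 2*p + K² = K² + 2*p)
-1362*(u(11, -39) + d(7, l(6, 5))) = -1362*(-39 + (7² + 2*1)) = -1362*(-39 + (49 + 2)) = -1362*(-39 + 51) = -1362*12 = -16344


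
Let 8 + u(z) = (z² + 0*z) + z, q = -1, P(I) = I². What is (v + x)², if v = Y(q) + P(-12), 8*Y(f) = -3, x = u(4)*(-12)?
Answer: 9/64 ≈ 0.14063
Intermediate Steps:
u(z) = -8 + z + z² (u(z) = -8 + ((z² + 0*z) + z) = -8 + ((z² + 0) + z) = -8 + (z² + z) = -8 + (z + z²) = -8 + z + z²)
x = -144 (x = (-8 + 4 + 4²)*(-12) = (-8 + 4 + 16)*(-12) = 12*(-12) = -144)
Y(f) = -3/8 (Y(f) = (⅛)*(-3) = -3/8)
v = 1149/8 (v = -3/8 + (-12)² = -3/8 + 144 = 1149/8 ≈ 143.63)
(v + x)² = (1149/8 - 144)² = (-3/8)² = 9/64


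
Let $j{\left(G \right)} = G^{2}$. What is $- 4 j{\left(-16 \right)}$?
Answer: $-1024$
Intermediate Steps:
$- 4 j{\left(-16 \right)} = - 4 \left(-16\right)^{2} = \left(-4\right) 256 = -1024$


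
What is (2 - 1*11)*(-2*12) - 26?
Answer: 190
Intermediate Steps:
(2 - 1*11)*(-2*12) - 26 = (2 - 11)*(-24) - 26 = -9*(-24) - 26 = 216 - 26 = 190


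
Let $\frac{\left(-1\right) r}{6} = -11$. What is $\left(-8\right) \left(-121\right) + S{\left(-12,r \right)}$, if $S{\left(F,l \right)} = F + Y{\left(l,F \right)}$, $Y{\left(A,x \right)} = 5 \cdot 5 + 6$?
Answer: $987$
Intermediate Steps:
$Y{\left(A,x \right)} = 31$ ($Y{\left(A,x \right)} = 25 + 6 = 31$)
$r = 66$ ($r = \left(-6\right) \left(-11\right) = 66$)
$S{\left(F,l \right)} = 31 + F$ ($S{\left(F,l \right)} = F + 31 = 31 + F$)
$\left(-8\right) \left(-121\right) + S{\left(-12,r \right)} = \left(-8\right) \left(-121\right) + \left(31 - 12\right) = 968 + 19 = 987$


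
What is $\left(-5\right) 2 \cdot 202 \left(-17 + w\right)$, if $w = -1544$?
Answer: $3153220$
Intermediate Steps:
$\left(-5\right) 2 \cdot 202 \left(-17 + w\right) = \left(-5\right) 2 \cdot 202 \left(-17 - 1544\right) = \left(-10\right) 202 \left(-1561\right) = \left(-2020\right) \left(-1561\right) = 3153220$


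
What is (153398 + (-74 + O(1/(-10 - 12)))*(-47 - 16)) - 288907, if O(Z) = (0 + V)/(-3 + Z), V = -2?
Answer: -8769521/67 ≈ -1.3089e+5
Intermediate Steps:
O(Z) = -2/(-3 + Z) (O(Z) = (0 - 2)/(-3 + Z) = -2/(-3 + Z))
(153398 + (-74 + O(1/(-10 - 12)))*(-47 - 16)) - 288907 = (153398 + (-74 - 2/(-3 + 1/(-10 - 12)))*(-47 - 16)) - 288907 = (153398 + (-74 - 2/(-3 + 1/(-22)))*(-63)) - 288907 = (153398 + (-74 - 2/(-3 - 1/22))*(-63)) - 288907 = (153398 + (-74 - 2/(-67/22))*(-63)) - 288907 = (153398 + (-74 - 2*(-22/67))*(-63)) - 288907 = (153398 + (-74 + 44/67)*(-63)) - 288907 = (153398 - 4914/67*(-63)) - 288907 = (153398 + 309582/67) - 288907 = 10587248/67 - 288907 = -8769521/67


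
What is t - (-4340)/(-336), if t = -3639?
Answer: -43823/12 ≈ -3651.9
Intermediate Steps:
t - (-4340)/(-336) = -3639 - (-4340)/(-336) = -3639 - (-4340)*(-1)/336 = -3639 - 1*155/12 = -3639 - 155/12 = -43823/12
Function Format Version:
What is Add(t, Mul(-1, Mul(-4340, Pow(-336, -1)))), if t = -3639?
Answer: Rational(-43823, 12) ≈ -3651.9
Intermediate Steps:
Add(t, Mul(-1, Mul(-4340, Pow(-336, -1)))) = Add(-3639, Mul(-1, Mul(-4340, Pow(-336, -1)))) = Add(-3639, Mul(-1, Mul(-4340, Rational(-1, 336)))) = Add(-3639, Mul(-1, Rational(155, 12))) = Add(-3639, Rational(-155, 12)) = Rational(-43823, 12)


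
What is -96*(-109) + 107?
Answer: 10571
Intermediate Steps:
-96*(-109) + 107 = 10464 + 107 = 10571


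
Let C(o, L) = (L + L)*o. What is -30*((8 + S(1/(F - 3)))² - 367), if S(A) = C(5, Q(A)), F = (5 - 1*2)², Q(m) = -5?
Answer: -41910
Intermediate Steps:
C(o, L) = 2*L*o (C(o, L) = (2*L)*o = 2*L*o)
F = 9 (F = (5 - 2)² = 3² = 9)
S(A) = -50 (S(A) = 2*(-5)*5 = -50)
-30*((8 + S(1/(F - 3)))² - 367) = -30*((8 - 50)² - 367) = -30*((-42)² - 367) = -30*(1764 - 367) = -30*1397 = -41910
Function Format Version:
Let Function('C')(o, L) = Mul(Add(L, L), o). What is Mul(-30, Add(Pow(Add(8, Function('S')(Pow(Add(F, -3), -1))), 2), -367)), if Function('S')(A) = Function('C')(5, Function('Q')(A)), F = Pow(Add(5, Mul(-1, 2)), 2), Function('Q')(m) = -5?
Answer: -41910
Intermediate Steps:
Function('C')(o, L) = Mul(2, L, o) (Function('C')(o, L) = Mul(Mul(2, L), o) = Mul(2, L, o))
F = 9 (F = Pow(Add(5, -2), 2) = Pow(3, 2) = 9)
Function('S')(A) = -50 (Function('S')(A) = Mul(2, -5, 5) = -50)
Mul(-30, Add(Pow(Add(8, Function('S')(Pow(Add(F, -3), -1))), 2), -367)) = Mul(-30, Add(Pow(Add(8, -50), 2), -367)) = Mul(-30, Add(Pow(-42, 2), -367)) = Mul(-30, Add(1764, -367)) = Mul(-30, 1397) = -41910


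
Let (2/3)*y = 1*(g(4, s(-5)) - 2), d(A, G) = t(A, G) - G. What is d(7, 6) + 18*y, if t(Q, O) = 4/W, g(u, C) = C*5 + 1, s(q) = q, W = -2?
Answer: -710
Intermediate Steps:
g(u, C) = 1 + 5*C (g(u, C) = 5*C + 1 = 1 + 5*C)
t(Q, O) = -2 (t(Q, O) = 4/(-2) = 4*(-½) = -2)
d(A, G) = -2 - G
y = -39 (y = 3*(1*((1 + 5*(-5)) - 2))/2 = 3*(1*((1 - 25) - 2))/2 = 3*(1*(-24 - 2))/2 = 3*(1*(-26))/2 = (3/2)*(-26) = -39)
d(7, 6) + 18*y = (-2 - 1*6) + 18*(-39) = (-2 - 6) - 702 = -8 - 702 = -710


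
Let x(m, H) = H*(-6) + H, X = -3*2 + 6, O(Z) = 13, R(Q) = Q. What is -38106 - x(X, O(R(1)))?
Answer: -38041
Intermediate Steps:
X = 0 (X = -6 + 6 = 0)
x(m, H) = -5*H (x(m, H) = -6*H + H = -5*H)
-38106 - x(X, O(R(1))) = -38106 - (-5)*13 = -38106 - 1*(-65) = -38106 + 65 = -38041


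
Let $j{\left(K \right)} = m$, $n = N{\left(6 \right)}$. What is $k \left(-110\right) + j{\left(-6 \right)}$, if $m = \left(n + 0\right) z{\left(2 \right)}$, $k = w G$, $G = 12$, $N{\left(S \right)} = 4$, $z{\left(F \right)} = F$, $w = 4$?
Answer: $-5272$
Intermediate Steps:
$n = 4$
$k = 48$ ($k = 4 \cdot 12 = 48$)
$m = 8$ ($m = \left(4 + 0\right) 2 = 4 \cdot 2 = 8$)
$j{\left(K \right)} = 8$
$k \left(-110\right) + j{\left(-6 \right)} = 48 \left(-110\right) + 8 = -5280 + 8 = -5272$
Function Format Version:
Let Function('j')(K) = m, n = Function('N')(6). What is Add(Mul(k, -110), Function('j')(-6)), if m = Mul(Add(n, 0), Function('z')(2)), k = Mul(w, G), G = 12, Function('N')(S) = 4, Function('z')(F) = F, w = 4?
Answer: -5272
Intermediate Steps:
n = 4
k = 48 (k = Mul(4, 12) = 48)
m = 8 (m = Mul(Add(4, 0), 2) = Mul(4, 2) = 8)
Function('j')(K) = 8
Add(Mul(k, -110), Function('j')(-6)) = Add(Mul(48, -110), 8) = Add(-5280, 8) = -5272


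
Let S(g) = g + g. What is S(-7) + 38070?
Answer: 38056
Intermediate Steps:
S(g) = 2*g
S(-7) + 38070 = 2*(-7) + 38070 = -14 + 38070 = 38056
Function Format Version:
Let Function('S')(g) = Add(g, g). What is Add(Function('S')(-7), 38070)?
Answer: 38056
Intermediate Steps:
Function('S')(g) = Mul(2, g)
Add(Function('S')(-7), 38070) = Add(Mul(2, -7), 38070) = Add(-14, 38070) = 38056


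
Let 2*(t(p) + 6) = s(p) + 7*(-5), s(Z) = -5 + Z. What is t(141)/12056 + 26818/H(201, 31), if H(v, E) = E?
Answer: 646638375/747472 ≈ 865.10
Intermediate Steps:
t(p) = -26 + p/2 (t(p) = -6 + ((-5 + p) + 7*(-5))/2 = -6 + ((-5 + p) - 35)/2 = -6 + (-40 + p)/2 = -6 + (-20 + p/2) = -26 + p/2)
t(141)/12056 + 26818/H(201, 31) = (-26 + (½)*141)/12056 + 26818/31 = (-26 + 141/2)*(1/12056) + 26818*(1/31) = (89/2)*(1/12056) + 26818/31 = 89/24112 + 26818/31 = 646638375/747472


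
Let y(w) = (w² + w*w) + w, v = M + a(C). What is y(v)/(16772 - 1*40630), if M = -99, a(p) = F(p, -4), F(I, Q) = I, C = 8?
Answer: -16471/23858 ≈ -0.69038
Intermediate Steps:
a(p) = p
v = -91 (v = -99 + 8 = -91)
y(w) = w + 2*w² (y(w) = (w² + w²) + w = 2*w² + w = w + 2*w²)
y(v)/(16772 - 1*40630) = (-91*(1 + 2*(-91)))/(16772 - 1*40630) = (-91*(1 - 182))/(16772 - 40630) = -91*(-181)/(-23858) = 16471*(-1/23858) = -16471/23858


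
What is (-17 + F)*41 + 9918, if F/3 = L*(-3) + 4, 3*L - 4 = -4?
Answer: 9713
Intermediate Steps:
L = 0 (L = 4/3 + (⅓)*(-4) = 4/3 - 4/3 = 0)
F = 12 (F = 3*(0*(-3) + 4) = 3*(0 + 4) = 3*4 = 12)
(-17 + F)*41 + 9918 = (-17 + 12)*41 + 9918 = -5*41 + 9918 = -205 + 9918 = 9713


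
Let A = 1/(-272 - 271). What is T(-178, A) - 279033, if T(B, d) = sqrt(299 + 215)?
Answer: -279033 + sqrt(514) ≈ -2.7901e+5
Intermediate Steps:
A = -1/543 (A = 1/(-543) = -1/543 ≈ -0.0018416)
T(B, d) = sqrt(514)
T(-178, A) - 279033 = sqrt(514) - 279033 = -279033 + sqrt(514)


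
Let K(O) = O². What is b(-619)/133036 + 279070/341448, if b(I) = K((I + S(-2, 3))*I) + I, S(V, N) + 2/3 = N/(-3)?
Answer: 9449836735381073/8517164274 ≈ 1.1095e+6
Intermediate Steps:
S(V, N) = -⅔ - N/3 (S(V, N) = -⅔ + N/(-3) = -⅔ + N*(-⅓) = -⅔ - N/3)
b(I) = I + I²*(-5/3 + I)² (b(I) = ((I + (-⅔ - ⅓*3))*I)² + I = ((I + (-⅔ - 1))*I)² + I = ((I - 5/3)*I)² + I = ((-5/3 + I)*I)² + I = (I*(-5/3 + I))² + I = I²*(-5/3 + I)² + I = I + I²*(-5/3 + I)²)
b(-619)/133036 + 279070/341448 = ((⅑)*(-619)*(9 - 619*(-5 + 3*(-619))²))/133036 + 279070/341448 = ((⅑)*(-619)*(9 - 619*(-5 - 1857)²))*(1/133036) + 279070*(1/341448) = ((⅑)*(-619)*(9 - 619*(-1862)²))*(1/133036) + 139535/170724 = ((⅑)*(-619)*(9 - 619*3467044))*(1/133036) + 139535/170724 = ((⅑)*(-619)*(9 - 2146100236))*(1/133036) + 139535/170724 = ((⅑)*(-619)*(-2146100227))*(1/133036) + 139535/170724 = (1328436040513/9)*(1/133036) + 139535/170724 = 1328436040513/1197324 + 139535/170724 = 9449836735381073/8517164274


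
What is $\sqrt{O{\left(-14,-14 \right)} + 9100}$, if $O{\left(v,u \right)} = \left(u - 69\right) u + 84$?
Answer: $\sqrt{10346} \approx 101.72$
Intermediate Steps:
$O{\left(v,u \right)} = 84 + u \left(-69 + u\right)$ ($O{\left(v,u \right)} = \left(-69 + u\right) u + 84 = u \left(-69 + u\right) + 84 = 84 + u \left(-69 + u\right)$)
$\sqrt{O{\left(-14,-14 \right)} + 9100} = \sqrt{\left(84 + \left(-14\right)^{2} - -966\right) + 9100} = \sqrt{\left(84 + 196 + 966\right) + 9100} = \sqrt{1246 + 9100} = \sqrt{10346}$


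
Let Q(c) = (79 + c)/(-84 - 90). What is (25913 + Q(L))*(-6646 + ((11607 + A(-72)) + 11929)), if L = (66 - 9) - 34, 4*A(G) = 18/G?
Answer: 50768449735/116 ≈ 4.3766e+8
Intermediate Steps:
A(G) = 9/(2*G) (A(G) = (18/G)/4 = 9/(2*G))
L = 23 (L = 57 - 34 = 23)
Q(c) = -79/174 - c/174 (Q(c) = (79 + c)/(-174) = (79 + c)*(-1/174) = -79/174 - c/174)
(25913 + Q(L))*(-6646 + ((11607 + A(-72)) + 11929)) = (25913 + (-79/174 - 1/174*23))*(-6646 + ((11607 + (9/2)/(-72)) + 11929)) = (25913 + (-79/174 - 23/174))*(-6646 + ((11607 + (9/2)*(-1/72)) + 11929)) = (25913 - 17/29)*(-6646 + ((11607 - 1/16) + 11929)) = 751460*(-6646 + (185711/16 + 11929))/29 = 751460*(-6646 + 376575/16)/29 = (751460/29)*(270239/16) = 50768449735/116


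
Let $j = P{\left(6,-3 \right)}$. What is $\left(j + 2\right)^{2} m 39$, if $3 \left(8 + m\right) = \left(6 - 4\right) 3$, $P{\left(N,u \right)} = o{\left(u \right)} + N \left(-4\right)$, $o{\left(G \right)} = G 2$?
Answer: $-183456$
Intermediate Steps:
$o{\left(G \right)} = 2 G$
$P{\left(N,u \right)} = - 4 N + 2 u$ ($P{\left(N,u \right)} = 2 u + N \left(-4\right) = 2 u - 4 N = - 4 N + 2 u$)
$j = -30$ ($j = \left(-4\right) 6 + 2 \left(-3\right) = -24 - 6 = -30$)
$m = -6$ ($m = -8 + \frac{\left(6 - 4\right) 3}{3} = -8 + \frac{2 \cdot 3}{3} = -8 + \frac{1}{3} \cdot 6 = -8 + 2 = -6$)
$\left(j + 2\right)^{2} m 39 = \left(-30 + 2\right)^{2} \left(-6\right) 39 = \left(-28\right)^{2} \left(-6\right) 39 = 784 \left(-6\right) 39 = \left(-4704\right) 39 = -183456$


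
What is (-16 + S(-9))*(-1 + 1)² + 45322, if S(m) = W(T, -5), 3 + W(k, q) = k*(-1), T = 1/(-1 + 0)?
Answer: 45322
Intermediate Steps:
T = -1 (T = 1/(-1) = -1)
W(k, q) = -3 - k (W(k, q) = -3 + k*(-1) = -3 - k)
S(m) = -2 (S(m) = -3 - 1*(-1) = -3 + 1 = -2)
(-16 + S(-9))*(-1 + 1)² + 45322 = (-16 - 2)*(-1 + 1)² + 45322 = -18*0² + 45322 = -18*0 + 45322 = 0 + 45322 = 45322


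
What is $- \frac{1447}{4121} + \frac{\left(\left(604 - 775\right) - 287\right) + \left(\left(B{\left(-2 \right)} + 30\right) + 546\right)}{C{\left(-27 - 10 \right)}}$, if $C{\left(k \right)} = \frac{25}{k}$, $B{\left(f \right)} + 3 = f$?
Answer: $- \frac{17266076}{103025} \approx -167.59$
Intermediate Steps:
$B{\left(f \right)} = -3 + f$
$- \frac{1447}{4121} + \frac{\left(\left(604 - 775\right) - 287\right) + \left(\left(B{\left(-2 \right)} + 30\right) + 546\right)}{C{\left(-27 - 10 \right)}} = - \frac{1447}{4121} + \frac{\left(\left(604 - 775\right) - 287\right) + \left(\left(\left(-3 - 2\right) + 30\right) + 546\right)}{25 \frac{1}{-27 - 10}} = \left(-1447\right) \frac{1}{4121} + \frac{\left(\left(604 - 775\right) - 287\right) + \left(\left(-5 + 30\right) + 546\right)}{25 \frac{1}{-37}} = - \frac{1447}{4121} + \frac{\left(-171 - 287\right) + \left(25 + 546\right)}{25 \left(- \frac{1}{37}\right)} = - \frac{1447}{4121} + \frac{-458 + 571}{- \frac{25}{37}} = - \frac{1447}{4121} + 113 \left(- \frac{37}{25}\right) = - \frac{1447}{4121} - \frac{4181}{25} = - \frac{17266076}{103025}$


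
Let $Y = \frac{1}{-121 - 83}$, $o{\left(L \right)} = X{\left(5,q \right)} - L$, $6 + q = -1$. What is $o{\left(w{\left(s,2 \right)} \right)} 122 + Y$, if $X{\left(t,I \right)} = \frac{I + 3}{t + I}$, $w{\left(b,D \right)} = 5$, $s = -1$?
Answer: $- \frac{74665}{204} \approx -366.0$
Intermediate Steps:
$q = -7$ ($q = -6 - 1 = -7$)
$X{\left(t,I \right)} = \frac{3 + I}{I + t}$
$o{\left(L \right)} = 2 - L$ ($o{\left(L \right)} = \frac{3 - 7}{-7 + 5} - L = \frac{1}{-2} \left(-4\right) - L = \left(- \frac{1}{2}\right) \left(-4\right) - L = 2 - L$)
$Y = - \frac{1}{204}$ ($Y = \frac{1}{-204} = - \frac{1}{204} \approx -0.004902$)
$o{\left(w{\left(s,2 \right)} \right)} 122 + Y = \left(2 - 5\right) 122 - \frac{1}{204} = \left(-3\right) 122 - \frac{1}{204} = -366 - \frac{1}{204} = - \frac{74665}{204}$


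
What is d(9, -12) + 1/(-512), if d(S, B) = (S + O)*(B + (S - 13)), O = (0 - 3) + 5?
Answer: -90113/512 ≈ -176.00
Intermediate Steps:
O = 2 (O = -3 + 5 = 2)
d(S, B) = (2 + S)*(-13 + B + S) (d(S, B) = (S + 2)*(B + (S - 13)) = (2 + S)*(B + (-13 + S)) = (2 + S)*(-13 + B + S))
d(9, -12) + 1/(-512) = (-26 + 9² - 11*9 + 2*(-12) - 12*9) + 1/(-512) = (-26 + 81 - 99 - 24 - 108) - 1/512 = -176 - 1/512 = -90113/512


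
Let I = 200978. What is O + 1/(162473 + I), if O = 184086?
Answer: 66906240787/363451 ≈ 1.8409e+5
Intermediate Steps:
O + 1/(162473 + I) = 184086 + 1/(162473 + 200978) = 184086 + 1/363451 = 66906240787/363451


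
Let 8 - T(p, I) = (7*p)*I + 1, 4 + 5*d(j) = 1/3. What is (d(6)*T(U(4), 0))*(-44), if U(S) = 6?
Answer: 3388/15 ≈ 225.87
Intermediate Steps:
d(j) = -11/15 (d(j) = -⅘ + (⅕)/3 = -⅘ + (⅕)*(⅓) = -⅘ + 1/15 = -11/15)
T(p, I) = 7 - 7*I*p (T(p, I) = 8 - ((7*p)*I + 1) = 8 - (7*I*p + 1) = 8 - (1 + 7*I*p) = 8 + (-1 - 7*I*p) = 7 - 7*I*p)
(d(6)*T(U(4), 0))*(-44) = -11*(7 - 7*0*6)/15*(-44) = -11*(7 + 0)/15*(-44) = -11/15*7*(-44) = -77/15*(-44) = 3388/15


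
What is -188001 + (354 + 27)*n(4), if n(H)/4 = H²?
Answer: -163617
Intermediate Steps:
n(H) = 4*H²
-188001 + (354 + 27)*n(4) = -188001 + (354 + 27)*(4*4²) = -188001 + 381*(4*16) = -188001 + 381*64 = -188001 + 24384 = -163617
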